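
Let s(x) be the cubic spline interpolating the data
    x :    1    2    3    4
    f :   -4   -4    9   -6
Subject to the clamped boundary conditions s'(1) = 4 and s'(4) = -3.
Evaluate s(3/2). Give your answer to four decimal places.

With M_i denoting the second derivative at x_i, h_i = 1, 1, 1, and Δ_i = (y_(i+1) − y_i)/h_i = 0, 13, -15:
  1·M_0 + 4·M_1 + 1·M_2 = 6(Δ_1 - Δ_0) = 78
  1·M_1 + 4·M_2 + 1·M_3 = 6(Δ_2 - Δ_1) = -168
Clamped end conditions give two more equations: 2h_0·M_0 + h_0·M_1 = 6(Δ_0 - s'(1)) = -24 and h_2·M_2 + 2h_2·M_3 = 6(s'(4) - Δ_2) = 72.
Solving: M_0 = -526/15, M_1 = 692/15, M_2 = -1072/15, M_3 = 1076/15.
On [1, 2], s(x) = -4 + 4·(x - 1) - 263/15·(x - 1)² + 203/15·(x - 1)³.
With (x - 1) = 1/2: s(3/2) = -563/120.

-4.6917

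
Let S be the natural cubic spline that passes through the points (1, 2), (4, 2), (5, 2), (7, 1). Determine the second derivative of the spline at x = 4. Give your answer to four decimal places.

0.0638

Put M_i = S'' at the i-th knot. Here h = (3, 1, 2) and Δ = (0, 0, -1/2), so the interior equations h_(i-1)·M_(i-1) + 2(h_(i-1)+h_i)·M_i + h_i·M_(i+1) = 6(Δ_i − Δ_(i-1)) read
  3·M_0 + 8·M_1 + 1·M_2 = 6(Δ_1 - Δ_0) = 0
  1·M_1 + 6·M_2 + 2·M_3 = 6(Δ_2 - Δ_1) = -3
Natural end conditions: M_0 = M_3 = 0.
Hence M_0 = 0, M_1 = 3/47, M_2 = -24/47, M_3 = 0.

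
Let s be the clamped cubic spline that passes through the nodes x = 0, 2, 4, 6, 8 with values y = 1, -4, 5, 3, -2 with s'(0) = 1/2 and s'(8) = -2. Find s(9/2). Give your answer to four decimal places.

Write σ_i for s''(x_i). With h_i = 2, 2, 2, 2 and divided differences Δ_i = -5/2, 9/2, -1, -5/2, the continuity of s' gives the tridiagonal system
  2·σ_0 + 8·σ_1 + 2·σ_2 = 6(Δ_1 - Δ_0) = 42
  2·σ_1 + 8·σ_2 + 2·σ_3 = 6(Δ_2 - Δ_1) = -33
  2·σ_2 + 8·σ_3 + 2·σ_4 = 6(Δ_3 - Δ_2) = -9
Clamped end conditions give two more equations: 2h_0·σ_0 + h_0·σ_1 = 6(Δ_0 - s'(0)) = -18 and h_3·σ_3 + 2h_3·σ_4 = 6(s'(8) - Δ_3) = 3.
Forward elimination and back-substitution give σ_0 = -127/14, σ_1 = 64/7, σ_2 = -13/2, σ_3 = 5/14, σ_4 = 4/7.
On [4, 6], s(x) = 5 + 45/14·(x - 4) - 13/4·(x - 4)² + 4/7·(x - 4)³.
With (x - 4) = 1/2: s(9/2) = 657/112.

5.8661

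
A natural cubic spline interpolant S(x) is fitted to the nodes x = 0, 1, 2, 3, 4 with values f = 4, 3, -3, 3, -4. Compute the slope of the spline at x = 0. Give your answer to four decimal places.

1.4286

With m_i denoting the second derivative at x_i, h_i = 1, 1, 1, 1, and Δ_i = (y_(i+1) − y_i)/h_i = -1, -6, 6, -7:
  1·m_0 + 4·m_1 + 1·m_2 = 6(Δ_1 - Δ_0) = -30
  1·m_1 + 4·m_2 + 1·m_3 = 6(Δ_2 - Δ_1) = 72
  1·m_2 + 4·m_3 + 1·m_4 = 6(Δ_3 - Δ_2) = -78
Natural end conditions: m_0 = m_4 = 0.
Forward elimination and back-substitution give m_0 = 0, m_1 = -102/7, m_2 = 198/7, m_3 = -186/7, m_4 = 0.
On [0, 1], S'(x) = b_0 + 2c_0·x + 3d_0·x² with b_0 = Δ_0 - h_0(2m_0 + m_1)/6 = 10/7, c_0 = m_0/2 = 0, d_0 = (m_1 - m_0)/(6h_0) = -17/7. So S'(0) = 10/7.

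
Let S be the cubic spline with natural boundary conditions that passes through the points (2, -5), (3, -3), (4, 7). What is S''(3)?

Let m_i = S''(x_i). Step sizes h_i = 1, 1; slopes of the chords Δ_i = (y_(i+1) - y_i)/h_i = 2, 10.
  1·m_0 + 4·m_1 + 1·m_2 = 6(Δ_1 - Δ_0) = 48
Natural end conditions: m_0 = m_2 = 0.
Forward elimination and back-substitution give m_0 = 0, m_1 = 12, m_2 = 0.

12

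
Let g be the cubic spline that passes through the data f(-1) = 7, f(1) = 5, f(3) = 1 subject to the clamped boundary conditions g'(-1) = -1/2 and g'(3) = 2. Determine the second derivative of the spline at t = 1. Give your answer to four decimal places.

Put M_i = g'' at the i-th knot. Here h = (2, 2) and Δ = (-1, -2), so the interior equations h_(i-1)·M_(i-1) + 2(h_(i-1)+h_i)·M_i + h_i·M_(i+1) = 6(Δ_i − Δ_(i-1)) read
  2·M_0 + 8·M_1 + 2·M_2 = 6(Δ_1 - Δ_0) = -6
Clamped end conditions give two more equations: 2h_0·M_0 + h_0·M_1 = 6(Δ_0 - g'(-1)) = -3 and h_1·M_1 + 2h_1·M_2 = 6(g'(3) - Δ_1) = 24.
Forward elimination and back-substitution give M_0 = 5/8, M_1 = -11/4, M_2 = 59/8.

-2.7500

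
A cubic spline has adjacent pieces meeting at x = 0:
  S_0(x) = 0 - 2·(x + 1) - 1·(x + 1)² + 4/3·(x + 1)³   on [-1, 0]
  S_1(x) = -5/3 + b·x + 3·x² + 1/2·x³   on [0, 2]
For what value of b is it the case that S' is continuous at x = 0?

S_0'(x) = -2 - 2·(x + 1) + 4·(x + 1)², so S_0'(0) = 0. On the right, S_1'(0) = b, so b = 0.

0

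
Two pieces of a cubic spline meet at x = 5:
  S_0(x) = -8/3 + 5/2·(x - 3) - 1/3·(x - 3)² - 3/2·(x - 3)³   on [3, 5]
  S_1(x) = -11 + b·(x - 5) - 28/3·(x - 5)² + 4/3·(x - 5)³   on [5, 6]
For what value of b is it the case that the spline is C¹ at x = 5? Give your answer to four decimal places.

S_0'(x) = 5/2 - 2/3·(x - 3) - 9/2·(x - 3)², so S_0'(5) = -101/6. On the right, S_1'(5) = b, so b = -101/6.

-16.8333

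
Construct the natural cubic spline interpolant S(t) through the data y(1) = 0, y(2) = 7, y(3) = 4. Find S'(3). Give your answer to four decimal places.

-5.5000

Write M_i for S''(x_i). With h_i = 1, 1 and divided differences Δ_i = 7, -3, the continuity of S' gives the tridiagonal system
  1·M_0 + 4·M_1 + 1·M_2 = 6(Δ_1 - Δ_0) = -60
Natural end conditions: M_0 = M_2 = 0.
Solving the tridiagonal system: M_0 = 0, M_1 = -15, M_2 = 0.
On [2, 3], S'(t) = b_1 + 2c_1·(t - 2) + 3d_1·(t - 2)² with b_1 = Δ_1 - h_1(2M_1 + M_2)/6 = 2, c_1 = M_1/2 = -15/2, d_1 = (M_2 - M_1)/(6h_1) = 5/2. So S'(3) = -11/2.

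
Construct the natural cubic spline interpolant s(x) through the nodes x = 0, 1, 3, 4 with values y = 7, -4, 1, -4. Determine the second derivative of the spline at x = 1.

18

Put σ_i = s'' at the i-th knot. Here h = (1, 2, 1) and Δ = (-11, 5/2, -5), so the interior equations h_(i-1)·σ_(i-1) + 2(h_(i-1)+h_i)·σ_i + h_i·σ_(i+1) = 6(Δ_i − Δ_(i-1)) read
  1·σ_0 + 6·σ_1 + 2·σ_2 = 6(Δ_1 - Δ_0) = 81
  2·σ_1 + 6·σ_2 + 1·σ_3 = 6(Δ_2 - Δ_1) = -45
Natural end conditions: σ_0 = σ_3 = 0.
Solving: σ_0 = 0, σ_1 = 18, σ_2 = -27/2, σ_3 = 0.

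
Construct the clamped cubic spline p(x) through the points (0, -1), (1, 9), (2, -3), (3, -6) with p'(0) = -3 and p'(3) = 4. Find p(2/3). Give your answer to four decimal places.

5.8198

With σ_i denoting the second derivative at x_i, h_i = 1, 1, 1, and Δ_i = (y_(i+1) − y_i)/h_i = 10, -12, -3:
  1·σ_0 + 4·σ_1 + 1·σ_2 = 6(Δ_1 - Δ_0) = -132
  1·σ_1 + 4·σ_2 + 1·σ_3 = 6(Δ_2 - Δ_1) = 54
Clamped end conditions give two more equations: 2h_0·σ_0 + h_0·σ_1 = 6(Δ_0 - p'(0)) = 78 and h_2·σ_2 + 2h_2·σ_3 = 6(p'(3) - Δ_2) = 42.
Hence σ_0 = 1006/15, σ_1 = -842/15, σ_2 = 382/15, σ_3 = 124/15.
On [0, 1], p(x) = -1 - 3·x + 503/15·x² - 308/15·x³.
With x = 2/3: p(2/3) = 2357/405.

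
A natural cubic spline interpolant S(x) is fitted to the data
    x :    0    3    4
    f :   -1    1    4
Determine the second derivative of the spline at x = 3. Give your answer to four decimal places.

Write m_i for S''(x_i). With h_i = 3, 1 and divided differences Δ_i = 2/3, 3, the continuity of S' gives the tridiagonal system
  3·m_0 + 8·m_1 + 1·m_2 = 6(Δ_1 - Δ_0) = 14
Natural end conditions: m_0 = m_2 = 0.
Solving the tridiagonal system: m_0 = 0, m_1 = 7/4, m_2 = 0.

1.7500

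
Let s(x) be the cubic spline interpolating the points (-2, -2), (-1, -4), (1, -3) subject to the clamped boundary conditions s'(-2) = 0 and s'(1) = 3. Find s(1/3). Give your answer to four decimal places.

With M_i denoting the second derivative at x_i, h_i = 1, 2, and Δ_i = (y_(i+1) − y_i)/h_i = -2, 1/2:
  1·M_0 + 6·M_1 + 2·M_2 = 6(Δ_1 - Δ_0) = 15
Clamped end conditions give two more equations: 2h_0·M_0 + h_0·M_1 = 6(Δ_0 - s'(-2)) = -12 and h_1·M_1 + 2h_1·M_2 = 6(s'(1) - Δ_1) = 15.
Solving the tridiagonal system: M_0 = -15/2, M_1 = 3, M_2 = 9/4.
On [-1, 1], s(x) = -4 - 9/4·(x + 1) + 3/2·(x + 1)² - 1/16·(x + 1)³.
With (x + 1) = 4/3: s(1/3) = -121/27.

-4.4815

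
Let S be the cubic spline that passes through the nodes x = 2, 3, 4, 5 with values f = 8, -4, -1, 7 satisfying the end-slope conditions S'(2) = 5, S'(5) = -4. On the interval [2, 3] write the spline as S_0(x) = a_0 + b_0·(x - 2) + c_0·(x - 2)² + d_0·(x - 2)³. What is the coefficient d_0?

18

Put σ_i = S'' at the i-th knot. Here h = (1, 1, 1) and Δ = (-12, 3, 8), so the interior equations h_(i-1)·σ_(i-1) + 2(h_(i-1)+h_i)·σ_i + h_i·σ_(i+1) = 6(Δ_i − Δ_(i-1)) read
  1·σ_0 + 4·σ_1 + 1·σ_2 = 6(Δ_1 - Δ_0) = 90
  1·σ_1 + 4·σ_2 + 1·σ_3 = 6(Δ_2 - Δ_1) = 30
Clamped end conditions give two more equations: 2h_0·σ_0 + h_0·σ_1 = 6(Δ_0 - S'(2)) = -102 and h_2·σ_2 + 2h_2·σ_3 = 6(S'(5) - Δ_2) = -72.
Hence σ_0 = -70, σ_1 = 38, σ_2 = 8, σ_3 = -40.
On [2, 3], with S_0(x) = a_0 + b_0·(x - 2) + c_0·(x - 2)² + d_0·(x - 2)³: c_0 = σ_0/2 = -35, d_0 = (σ_1 - σ_0)/(6h_0) = 18, b_0 = Δ_0 - h_0(2σ_0 + σ_1)/6 = 5.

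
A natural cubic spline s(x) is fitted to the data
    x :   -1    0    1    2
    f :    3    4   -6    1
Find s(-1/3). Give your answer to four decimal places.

5.1728

Write M_i for s''(x_i). With h_i = 1, 1, 1 and divided differences Δ_i = 1, -10, 7, the continuity of s' gives the tridiagonal system
  1·M_0 + 4·M_1 + 1·M_2 = 6(Δ_1 - Δ_0) = -66
  1·M_1 + 4·M_2 + 1·M_3 = 6(Δ_2 - Δ_1) = 102
Natural end conditions: M_0 = M_3 = 0.
Solving: M_0 = 0, M_1 = -122/5, M_2 = 158/5, M_3 = 0.
On [-1, 0], s(x) = 3 + 76/15·(x + 1) + 0·(x + 1)² - 61/15·(x + 1)³.
With (x + 1) = 2/3: s(-1/3) = 419/81.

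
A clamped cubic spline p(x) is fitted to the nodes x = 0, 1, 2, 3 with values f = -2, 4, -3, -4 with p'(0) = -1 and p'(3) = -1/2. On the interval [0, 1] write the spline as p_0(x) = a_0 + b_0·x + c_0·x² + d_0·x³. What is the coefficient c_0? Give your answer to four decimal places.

18.9667

Put M_i = p'' at the i-th knot. Here h = (1, 1, 1) and Δ = (6, -7, -1), so the interior equations h_(i-1)·M_(i-1) + 2(h_(i-1)+h_i)·M_i + h_i·M_(i+1) = 6(Δ_i − Δ_(i-1)) read
  1·M_0 + 4·M_1 + 1·M_2 = 6(Δ_1 - Δ_0) = -78
  1·M_1 + 4·M_2 + 1·M_3 = 6(Δ_2 - Δ_1) = 36
Clamped end conditions give two more equations: 2h_0·M_0 + h_0·M_1 = 6(Δ_0 - p'(0)) = 42 and h_2·M_2 + 2h_2·M_3 = 6(p'(3) - Δ_2) = 3.
Solving the tridiagonal system: M_0 = 569/15, M_1 = -508/15, M_2 = 293/15, M_3 = -124/15.
On [0, 1], with p_0(x) = a_0 + b_0·x + c_0·x² + d_0·x³: c_0 = M_0/2 = 569/30, d_0 = (M_1 - M_0)/(6h_0) = -359/30, b_0 = Δ_0 - h_0(2M_0 + M_1)/6 = -1.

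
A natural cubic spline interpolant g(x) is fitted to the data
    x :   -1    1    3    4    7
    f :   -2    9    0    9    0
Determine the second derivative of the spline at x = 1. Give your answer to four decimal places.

Let σ_i = g''(x_i). Step sizes h_i = 2, 2, 1, 3; slopes of the chords Δ_i = (y_(i+1) - y_i)/h_i = 11/2, -9/2, 9, -3.
  2·σ_0 + 8·σ_1 + 2·σ_2 = 6(Δ_1 - Δ_0) = -60
  2·σ_1 + 6·σ_2 + 1·σ_3 = 6(Δ_2 - Δ_1) = 81
  1·σ_2 + 8·σ_3 + 3·σ_4 = 6(Δ_3 - Δ_2) = -72
Natural end conditions: σ_0 = σ_4 = 0.
Solving: σ_0 = 0, σ_1 = -1065/86, σ_2 = 840/43, σ_3 = -492/43, σ_4 = 0.

-12.3837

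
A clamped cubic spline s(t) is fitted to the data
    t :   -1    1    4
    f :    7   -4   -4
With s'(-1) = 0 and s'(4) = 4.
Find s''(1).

With M_i denoting the second derivative at x_i, h_i = 2, 3, and Δ_i = (y_(i+1) − y_i)/h_i = -11/2, 0:
  2·M_0 + 10·M_1 + 3·M_2 = 6(Δ_1 - Δ_0) = 33
Clamped end conditions give two more equations: 2h_0·M_0 + h_0·M_1 = 6(Δ_0 - s'(-1)) = -33 and h_1·M_1 + 2h_1·M_2 = 6(s'(4) - Δ_1) = 24.
Forward elimination and back-substitution give M_0 = -43/4, M_1 = 5, M_2 = 3/2.

5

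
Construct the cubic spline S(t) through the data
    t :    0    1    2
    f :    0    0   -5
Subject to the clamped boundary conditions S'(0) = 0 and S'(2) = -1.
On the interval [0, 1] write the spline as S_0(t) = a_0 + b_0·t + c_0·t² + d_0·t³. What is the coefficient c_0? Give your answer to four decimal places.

3.5000

Write M_i for S''(x_i). With h_i = 1, 1 and divided differences Δ_i = 0, -5, the continuity of S' gives the tridiagonal system
  1·M_0 + 4·M_1 + 1·M_2 = 6(Δ_1 - Δ_0) = -30
Clamped end conditions give two more equations: 2h_0·M_0 + h_0·M_1 = 6(Δ_0 - S'(0)) = 0 and h_1·M_1 + 2h_1·M_2 = 6(S'(2) - Δ_1) = 24.
Forward elimination and back-substitution give M_0 = 7, M_1 = -14, M_2 = 19.
On [0, 1], with S_0(t) = a_0 + b_0·t + c_0·t² + d_0·t³: c_0 = M_0/2 = 7/2, d_0 = (M_1 - M_0)/(6h_0) = -7/2, b_0 = Δ_0 - h_0(2M_0 + M_1)/6 = 0.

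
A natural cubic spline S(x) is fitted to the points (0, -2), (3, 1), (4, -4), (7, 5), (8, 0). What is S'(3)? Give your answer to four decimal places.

Let M_i = S''(x_i). Step sizes h_i = 3, 1, 3, 1; slopes of the chords Δ_i = (y_(i+1) - y_i)/h_i = 1, -5, 3, -5.
  3·M_0 + 8·M_1 + 1·M_2 = 6(Δ_1 - Δ_0) = -36
  1·M_1 + 8·M_2 + 3·M_3 = 6(Δ_2 - Δ_1) = 48
  3·M_2 + 8·M_3 + 1·M_4 = 6(Δ_3 - Δ_2) = -48
Natural end conditions: M_0 = M_4 = 0.
Hence M_0 = 0, M_1 = -209/36, M_2 = 94/9, M_3 = -119/12, M_4 = 0.
On [3, 4], S'(x) = b_1 + 2c_1·(x - 3) + 3d_1·(x - 3)² with b_1 = Δ_1 - h_1(2M_1 + M_2)/6 = -173/36, c_1 = M_1/2 = -209/72, d_1 = (M_2 - M_1)/(6h_1) = 65/24. So S'(3) = -173/36.

-4.8056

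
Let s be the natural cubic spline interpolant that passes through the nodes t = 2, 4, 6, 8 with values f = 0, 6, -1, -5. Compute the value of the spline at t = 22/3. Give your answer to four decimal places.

Write M_i for s''(x_i). With h_i = 2, 2, 2 and divided differences Δ_i = 3, -7/2, -2, the continuity of s' gives the tridiagonal system
  2·M_0 + 8·M_1 + 2·M_2 = 6(Δ_1 - Δ_0) = -39
  2·M_1 + 8·M_2 + 2·M_3 = 6(Δ_2 - Δ_1) = 9
Natural end conditions: M_0 = M_3 = 0.
Hence M_0 = 0, M_1 = -11/2, M_2 = 5/2, M_3 = 0.
On [6, 8], s(t) = -1 - 11/3·(t - 6) + 5/4·(t - 6)² - 5/24·(t - 6)³.
With (t - 6) = 4/3: s(22/3) = -337/81.

-4.1605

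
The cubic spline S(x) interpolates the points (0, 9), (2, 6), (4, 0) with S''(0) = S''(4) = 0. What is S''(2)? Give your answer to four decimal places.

Let M_i = S''(x_i). Step sizes h_i = 2, 2; slopes of the chords Δ_i = (y_(i+1) - y_i)/h_i = -3/2, -3.
  2·M_0 + 8·M_1 + 2·M_2 = 6(Δ_1 - Δ_0) = -9
Natural end conditions: M_0 = M_2 = 0.
Solving: M_0 = 0, M_1 = -9/8, M_2 = 0.

-1.1250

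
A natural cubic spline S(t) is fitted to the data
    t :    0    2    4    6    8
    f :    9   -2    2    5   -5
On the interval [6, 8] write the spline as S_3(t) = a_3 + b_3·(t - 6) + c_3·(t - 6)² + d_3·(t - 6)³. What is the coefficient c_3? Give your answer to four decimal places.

-2.3571

Let m_i = S''(x_i). Step sizes h_i = 2, 2, 2, 2; slopes of the chords Δ_i = (y_(i+1) - y_i)/h_i = -11/2, 2, 3/2, -5.
  2·m_0 + 8·m_1 + 2·m_2 = 6(Δ_1 - Δ_0) = 45
  2·m_1 + 8·m_2 + 2·m_3 = 6(Δ_2 - Δ_1) = -3
  2·m_2 + 8·m_3 + 2·m_4 = 6(Δ_3 - Δ_2) = -39
Natural end conditions: m_0 = m_4 = 0.
Solving the tridiagonal system: m_0 = 0, m_1 = 81/14, m_2 = -9/14, m_3 = -33/7, m_4 = 0.
On [6, 8], with S_3(t) = a_3 + b_3·(t - 6) + c_3·(t - 6)² + d_3·(t - 6)³: c_3 = m_3/2 = -33/14, d_3 = (m_4 - m_3)/(6h_3) = 11/28, b_3 = Δ_3 - h_3(2m_3 + m_4)/6 = -13/7.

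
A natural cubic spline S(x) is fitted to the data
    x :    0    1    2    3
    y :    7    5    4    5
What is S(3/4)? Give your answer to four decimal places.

5.4563

Let σ_i = S''(x_i). Step sizes h_i = 1, 1, 1; slopes of the chords Δ_i = (y_(i+1) - y_i)/h_i = -2, -1, 1.
  1·σ_0 + 4·σ_1 + 1·σ_2 = 6(Δ_1 - Δ_0) = 6
  1·σ_1 + 4·σ_2 + 1·σ_3 = 6(Δ_2 - Δ_1) = 12
Natural end conditions: σ_0 = σ_3 = 0.
Forward elimination and back-substitution give σ_0 = 0, σ_1 = 4/5, σ_2 = 14/5, σ_3 = 0.
On [0, 1], S(x) = 7 - 32/15·x + 0·x² + 2/15·x³.
With x = 3/4: S(3/4) = 873/160.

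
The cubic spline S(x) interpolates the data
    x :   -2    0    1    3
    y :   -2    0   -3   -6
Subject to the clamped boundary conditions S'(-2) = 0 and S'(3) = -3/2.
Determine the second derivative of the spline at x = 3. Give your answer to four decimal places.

-1.5000

With m_i denoting the second derivative at x_i, h_i = 2, 1, 2, and Δ_i = (y_(i+1) − y_i)/h_i = 1, -3, -3/2:
  2·m_0 + 6·m_1 + 1·m_2 = 6(Δ_1 - Δ_0) = -24
  1·m_1 + 6·m_2 + 2·m_3 = 6(Δ_2 - Δ_1) = 9
Clamped end conditions give two more equations: 2h_0·m_0 + h_0·m_1 = 6(Δ_0 - S'(-2)) = 6 and h_2·m_2 + 2h_2·m_3 = 6(S'(3) - Δ_2) = 0.
Solving: m_0 = 9/2, m_1 = -6, m_2 = 3, m_3 = -3/2.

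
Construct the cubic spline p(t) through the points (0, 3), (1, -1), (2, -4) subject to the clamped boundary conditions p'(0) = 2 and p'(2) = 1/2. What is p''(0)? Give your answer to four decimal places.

-20.2500

Let M_i = p''(x_i). Step sizes h_i = 1, 1; slopes of the chords Δ_i = (y_(i+1) - y_i)/h_i = -4, -3.
  1·M_0 + 4·M_1 + 1·M_2 = 6(Δ_1 - Δ_0) = 6
Clamped end conditions give two more equations: 2h_0·M_0 + h_0·M_1 = 6(Δ_0 - p'(0)) = -36 and h_1·M_1 + 2h_1·M_2 = 6(p'(2) - Δ_1) = 21.
Solving: M_0 = -81/4, M_1 = 9/2, M_2 = 33/4.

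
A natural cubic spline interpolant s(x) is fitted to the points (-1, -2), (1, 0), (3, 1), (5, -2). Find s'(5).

-2

Write M_i for s''(x_i). With h_i = 2, 2, 2 and divided differences Δ_i = 1, 1/2, -3/2, the continuity of s' gives the tridiagonal system
  2·M_0 + 8·M_1 + 2·M_2 = 6(Δ_1 - Δ_0) = -3
  2·M_1 + 8·M_2 + 2·M_3 = 6(Δ_2 - Δ_1) = -12
Natural end conditions: M_0 = M_3 = 0.
Solving the tridiagonal system: M_0 = 0, M_1 = 0, M_2 = -3/2, M_3 = 0.
On [3, 5], s'(x) = b_2 + 2c_2·(x - 3) + 3d_2·(x - 3)² with b_2 = Δ_2 - h_2(2M_2 + M_3)/6 = -1/2, c_2 = M_2/2 = -3/4, d_2 = (M_3 - M_2)/(6h_2) = 1/8. So s'(5) = -2.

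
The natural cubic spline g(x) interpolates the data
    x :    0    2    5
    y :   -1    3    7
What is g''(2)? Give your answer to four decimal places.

-0.4000

Let σ_i = g''(x_i). Step sizes h_i = 2, 3; slopes of the chords Δ_i = (y_(i+1) - y_i)/h_i = 2, 4/3.
  2·σ_0 + 10·σ_1 + 3·σ_2 = 6(Δ_1 - Δ_0) = -4
Natural end conditions: σ_0 = σ_2 = 0.
Hence σ_0 = 0, σ_1 = -2/5, σ_2 = 0.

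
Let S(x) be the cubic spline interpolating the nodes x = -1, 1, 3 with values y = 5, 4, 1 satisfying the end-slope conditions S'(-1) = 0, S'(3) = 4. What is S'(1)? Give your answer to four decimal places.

Let m_i = S''(x_i). Step sizes h_i = 2, 2; slopes of the chords Δ_i = (y_(i+1) - y_i)/h_i = -1/2, -3/2.
  2·m_0 + 8·m_1 + 2·m_2 = 6(Δ_1 - Δ_0) = -6
Clamped end conditions give two more equations: 2h_0·m_0 + h_0·m_1 = 6(Δ_0 - S'(-1)) = -3 and h_1·m_1 + 2h_1·m_2 = 6(S'(3) - Δ_1) = 33.
Forward elimination and back-substitution give m_0 = 1, m_1 = -7/2, m_2 = 10.
On [1, 3], S'(x) = b_1 + 2c_1·(x - 1) + 3d_1·(x - 1)² with b_1 = Δ_1 - h_1(2m_1 + m_2)/6 = -5/2, c_1 = m_1/2 = -7/4, d_1 = (m_2 - m_1)/(6h_1) = 9/8. So S'(1) = -5/2.

-2.5000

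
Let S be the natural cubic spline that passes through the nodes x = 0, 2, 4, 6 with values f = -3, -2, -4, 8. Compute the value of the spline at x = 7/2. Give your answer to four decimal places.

-4.3844

Let M_i = S''(x_i). Step sizes h_i = 2, 2, 2; slopes of the chords Δ_i = (y_(i+1) - y_i)/h_i = 1/2, -1, 6.
  2·M_0 + 8·M_1 + 2·M_2 = 6(Δ_1 - Δ_0) = -9
  2·M_1 + 8·M_2 + 2·M_3 = 6(Δ_2 - Δ_1) = 42
Natural end conditions: M_0 = M_3 = 0.
Forward elimination and back-substitution give M_0 = 0, M_1 = -13/5, M_2 = 59/10, M_3 = 0.
On [2, 4], S(x) = -2 - 37/30·(x - 2) - 13/10·(x - 2)² + 17/24·(x - 2)³.
With (x - 2) = 3/2: S(7/2) = -1403/320.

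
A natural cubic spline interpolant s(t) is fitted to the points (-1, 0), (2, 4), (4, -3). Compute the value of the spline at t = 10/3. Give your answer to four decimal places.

Put m_i = s'' at the i-th knot. Here h = (3, 2) and Δ = (4/3, -7/2), so the interior equations h_(i-1)·m_(i-1) + 2(h_(i-1)+h_i)·m_i + h_i·m_(i+1) = 6(Δ_i − Δ_(i-1)) read
  3·m_0 + 10·m_1 + 2·m_2 = 6(Δ_1 - Δ_0) = -29
Natural end conditions: m_0 = m_2 = 0.
Solving: m_0 = 0, m_1 = -29/10, m_2 = 0.
On [2, 4], s(t) = 4 - 47/30·(t - 2) - 29/20·(t - 2)² + 29/120·(t - 2)³.
With (t - 2) = 4/3: s(10/3) = -38/405.

-0.0938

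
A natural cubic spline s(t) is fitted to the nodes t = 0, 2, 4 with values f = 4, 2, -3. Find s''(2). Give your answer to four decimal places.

-1.1250

Write M_i for s''(x_i). With h_i = 2, 2 and divided differences Δ_i = -1, -5/2, the continuity of s' gives the tridiagonal system
  2·M_0 + 8·M_1 + 2·M_2 = 6(Δ_1 - Δ_0) = -9
Natural end conditions: M_0 = M_2 = 0.
Solving: M_0 = 0, M_1 = -9/8, M_2 = 0.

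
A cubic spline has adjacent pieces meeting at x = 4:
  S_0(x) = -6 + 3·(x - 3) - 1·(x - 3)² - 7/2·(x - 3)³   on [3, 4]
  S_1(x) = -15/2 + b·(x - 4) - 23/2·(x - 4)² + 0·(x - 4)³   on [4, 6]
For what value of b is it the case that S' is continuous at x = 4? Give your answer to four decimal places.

-9.5000

S_0'(x) = 3 - 2·(x - 3) - 21/2·(x - 3)², so S_0'(4) = -19/2. On the right, S_1'(4) = b, so b = -19/2.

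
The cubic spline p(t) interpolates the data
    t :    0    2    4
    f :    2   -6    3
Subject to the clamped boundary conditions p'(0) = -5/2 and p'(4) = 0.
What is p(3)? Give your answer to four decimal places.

Put m_i = p'' at the i-th knot. Here h = (2, 2) and Δ = (-4, 9/2), so the interior equations h_(i-1)·m_(i-1) + 2(h_(i-1)+h_i)·m_i + h_i·m_(i+1) = 6(Δ_i − Δ_(i-1)) read
  2·m_0 + 8·m_1 + 2·m_2 = 6(Δ_1 - Δ_0) = 51
Clamped end conditions give two more equations: 2h_0·m_0 + h_0·m_1 = 6(Δ_0 - p'(0)) = -9 and h_1·m_1 + 2h_1·m_2 = 6(p'(4) - Δ_1) = -27.
Solving: m_0 = -8, m_1 = 23/2, m_2 = -25/2.
On [2, 4], p(t) = -6 + 1·(t - 2) + 23/4·(t - 2)² - 2·(t - 2)³.
With (t - 2) = 1: p(3) = -5/4.

-1.2500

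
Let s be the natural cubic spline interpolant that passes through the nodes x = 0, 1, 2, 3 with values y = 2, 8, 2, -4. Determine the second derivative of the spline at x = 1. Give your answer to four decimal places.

Write M_i for s''(x_i). With h_i = 1, 1, 1 and divided differences Δ_i = 6, -6, -6, the continuity of s' gives the tridiagonal system
  1·M_0 + 4·M_1 + 1·M_2 = 6(Δ_1 - Δ_0) = -72
  1·M_1 + 4·M_2 + 1·M_3 = 6(Δ_2 - Δ_1) = 0
Natural end conditions: M_0 = M_3 = 0.
Solving: M_0 = 0, M_1 = -96/5, M_2 = 24/5, M_3 = 0.

-19.2000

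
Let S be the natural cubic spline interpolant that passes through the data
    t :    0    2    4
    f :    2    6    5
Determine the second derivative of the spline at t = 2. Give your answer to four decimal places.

Write m_i for S''(x_i). With h_i = 2, 2 and divided differences Δ_i = 2, -1/2, the continuity of S' gives the tridiagonal system
  2·m_0 + 8·m_1 + 2·m_2 = 6(Δ_1 - Δ_0) = -15
Natural end conditions: m_0 = m_2 = 0.
Forward elimination and back-substitution give m_0 = 0, m_1 = -15/8, m_2 = 0.

-1.8750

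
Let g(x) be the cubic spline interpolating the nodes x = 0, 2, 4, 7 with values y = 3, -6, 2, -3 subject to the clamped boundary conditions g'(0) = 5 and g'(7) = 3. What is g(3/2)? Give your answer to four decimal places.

Put m_i = g'' at the i-th knot. Here h = (2, 2, 3) and Δ = (-9/2, 4, -5/3), so the interior equations h_(i-1)·m_(i-1) + 2(h_(i-1)+h_i)·m_i + h_i·m_(i+1) = 6(Δ_i − Δ_(i-1)) read
  2·m_0 + 8·m_1 + 2·m_2 = 6(Δ_1 - Δ_0) = 51
  2·m_1 + 10·m_2 + 3·m_3 = 6(Δ_2 - Δ_1) = -34
Clamped end conditions give two more equations: 2h_0·m_0 + h_0·m_1 = 6(Δ_0 - g'(0)) = -57 and h_2·m_2 + 2h_2·m_3 = 6(g'(7) - Δ_2) = 28.
Solving the tridiagonal system: m_0 = -1569/74, m_1 = 1029/74, m_2 = -330/37, m_3 = 1013/111.
On [0, 2], g(x) = 3 + 5·x - 1569/148·x² + 433/148·x³.
With x = 3/2: g(3/2) = -4119/1184.

-3.4789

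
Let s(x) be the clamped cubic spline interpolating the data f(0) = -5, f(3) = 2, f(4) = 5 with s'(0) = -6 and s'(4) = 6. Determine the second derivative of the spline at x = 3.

Let M_i = s''(x_i). Step sizes h_i = 3, 1; slopes of the chords Δ_i = (y_(i+1) - y_i)/h_i = 7/3, 3.
  3·M_0 + 8·M_1 + 1·M_2 = 6(Δ_1 - Δ_0) = 4
Clamped end conditions give two more equations: 2h_0·M_0 + h_0·M_1 = 6(Δ_0 - s'(0)) = 50 and h_1·M_1 + 2h_1·M_2 = 6(s'(4) - Δ_1) = 18.
Hence M_0 = 65/6, M_1 = -5, M_2 = 23/2.

-5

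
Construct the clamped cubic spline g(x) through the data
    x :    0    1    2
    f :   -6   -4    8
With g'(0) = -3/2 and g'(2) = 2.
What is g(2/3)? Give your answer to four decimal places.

With σ_i denoting the second derivative at x_i, h_i = 1, 1, and Δ_i = (y_(i+1) − y_i)/h_i = 2, 12:
  1·σ_0 + 4·σ_1 + 1·σ_2 = 6(Δ_1 - Δ_0) = 60
Clamped end conditions give two more equations: 2h_0·σ_0 + h_0·σ_1 = 6(Δ_0 - g'(0)) = 21 and h_1·σ_1 + 2h_1·σ_2 = 6(g'(2) - Δ_1) = -60.
Forward elimination and back-substitution give σ_0 = -11/4, σ_1 = 53/2, σ_2 = -173/4.
On [0, 1], g(x) = -6 - 3/2·x - 11/8·x² + 39/8·x³.
With x = 2/3: g(2/3) = -37/6.

-6.1667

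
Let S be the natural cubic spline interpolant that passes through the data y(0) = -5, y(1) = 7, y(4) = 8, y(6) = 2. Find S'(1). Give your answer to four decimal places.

8.9953

Put M_i = S'' at the i-th knot. Here h = (1, 3, 2) and Δ = (12, 1/3, -3), so the interior equations h_(i-1)·M_(i-1) + 2(h_(i-1)+h_i)·M_i + h_i·M_(i+1) = 6(Δ_i − Δ_(i-1)) read
  1·M_0 + 8·M_1 + 3·M_2 = 6(Δ_1 - Δ_0) = -70
  3·M_1 + 10·M_2 + 2·M_3 = 6(Δ_2 - Δ_1) = -20
Natural end conditions: M_0 = M_3 = 0.
Hence M_0 = 0, M_1 = -640/71, M_2 = 50/71, M_3 = 0.
On [1, 4], S'(t) = b_1 + 2c_1·(t - 1) + 3d_1·(t - 1)² with b_1 = Δ_1 - h_1(2M_1 + M_2)/6 = 1916/213, c_1 = M_1/2 = -320/71, d_1 = (M_2 - M_1)/(6h_1) = 115/213. So S'(1) = 1916/213.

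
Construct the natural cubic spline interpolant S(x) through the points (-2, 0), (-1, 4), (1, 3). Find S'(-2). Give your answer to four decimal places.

Put M_i = S'' at the i-th knot. Here h = (1, 2) and Δ = (4, -1/2), so the interior equations h_(i-1)·M_(i-1) + 2(h_(i-1)+h_i)·M_i + h_i·M_(i+1) = 6(Δ_i − Δ_(i-1)) read
  1·M_0 + 6·M_1 + 2·M_2 = 6(Δ_1 - Δ_0) = -27
Natural end conditions: M_0 = M_2 = 0.
Forward elimination and back-substitution give M_0 = 0, M_1 = -9/2, M_2 = 0.
On [-2, -1], S'(x) = b_0 + 2c_0·(x + 2) + 3d_0·(x + 2)² with b_0 = Δ_0 - h_0(2M_0 + M_1)/6 = 19/4, c_0 = M_0/2 = 0, d_0 = (M_1 - M_0)/(6h_0) = -3/4. So S'(-2) = 19/4.

4.7500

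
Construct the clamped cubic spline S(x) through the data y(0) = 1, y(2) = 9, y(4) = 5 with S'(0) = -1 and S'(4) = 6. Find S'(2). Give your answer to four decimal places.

With M_i denoting the second derivative at x_i, h_i = 2, 2, and Δ_i = (y_(i+1) − y_i)/h_i = 4, -2:
  2·M_0 + 8·M_1 + 2·M_2 = 6(Δ_1 - Δ_0) = -36
Clamped end conditions give two more equations: 2h_0·M_0 + h_0·M_1 = 6(Δ_0 - S'(0)) = 30 and h_1·M_1 + 2h_1·M_2 = 6(S'(4) - Δ_1) = 48.
Solving the tridiagonal system: M_0 = 55/4, M_1 = -25/2, M_2 = 73/4.
On [2, 4], S'(x) = b_1 + 2c_1·(x - 2) + 3d_1·(x - 2)² with b_1 = Δ_1 - h_1(2M_1 + M_2)/6 = 1/4, c_1 = M_1/2 = -25/4, d_1 = (M_2 - M_1)/(6h_1) = 41/16. So S'(2) = 1/4.

0.2500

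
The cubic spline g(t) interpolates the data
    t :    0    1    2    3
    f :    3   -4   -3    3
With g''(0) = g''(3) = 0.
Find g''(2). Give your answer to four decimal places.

Write σ_i for g''(x_i). With h_i = 1, 1, 1 and divided differences Δ_i = -7, 1, 6, the continuity of g' gives the tridiagonal system
  1·σ_0 + 4·σ_1 + 1·σ_2 = 6(Δ_1 - Δ_0) = 48
  1·σ_1 + 4·σ_2 + 1·σ_3 = 6(Δ_2 - Δ_1) = 30
Natural end conditions: σ_0 = σ_3 = 0.
Hence σ_0 = 0, σ_1 = 54/5, σ_2 = 24/5, σ_3 = 0.

4.8000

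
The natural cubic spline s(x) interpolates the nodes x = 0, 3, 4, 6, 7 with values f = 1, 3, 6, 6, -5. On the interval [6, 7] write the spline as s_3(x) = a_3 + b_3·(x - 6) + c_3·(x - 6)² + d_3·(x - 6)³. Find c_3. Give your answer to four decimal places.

Write M_i for s''(x_i). With h_i = 3, 1, 2, 1 and divided differences Δ_i = 2/3, 3, 0, -11, the continuity of s' gives the tridiagonal system
  3·M_0 + 8·M_1 + 1·M_2 = 6(Δ_1 - Δ_0) = 14
  1·M_1 + 6·M_2 + 2·M_3 = 6(Δ_2 - Δ_1) = -18
  2·M_2 + 6·M_3 + 1·M_4 = 6(Δ_3 - Δ_2) = -66
Natural end conditions: M_0 = M_4 = 0.
Solving the tridiagonal system: M_0 = 0, M_1 = 212/125, M_2 = 54/125, M_3 = -1393/125, M_4 = 0.
On [6, 7], with s_3(x) = a_3 + b_3·(x - 6) + c_3·(x - 6)² + d_3·(x - 6)³: c_3 = M_3/2 = -1393/250, d_3 = (M_4 - M_3)/(6h_3) = 1393/750, b_3 = Δ_3 - h_3(2M_3 + M_4)/6 = -2732/375.

-5.5720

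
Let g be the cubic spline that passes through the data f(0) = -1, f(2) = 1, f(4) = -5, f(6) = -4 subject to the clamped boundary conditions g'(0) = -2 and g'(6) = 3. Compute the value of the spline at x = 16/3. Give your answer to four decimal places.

-5.5235

Write M_i for g''(x_i). With h_i = 2, 2, 2 and divided differences Δ_i = 1, -3, 1/2, the continuity of g' gives the tridiagonal system
  2·M_0 + 8·M_1 + 2·M_2 = 6(Δ_1 - Δ_0) = -24
  2·M_1 + 8·M_2 + 2·M_3 = 6(Δ_2 - Δ_1) = 21
Clamped end conditions give two more equations: 2h_0·M_0 + h_0·M_1 = 6(Δ_0 - g'(0)) = 18 and h_2·M_2 + 2h_2·M_3 = 6(g'(6) - Δ_2) = 15.
Forward elimination and back-substitution give M_0 = 221/30, M_1 = -86/15, M_2 = 107/30, M_3 = 59/30.
On [4, 6], g(x) = -5 - 38/15·(x - 4) + 107/60·(x - 4)² - 2/15·(x - 4)³.
With (x - 4) = 4/3: g(16/3) = -2237/405.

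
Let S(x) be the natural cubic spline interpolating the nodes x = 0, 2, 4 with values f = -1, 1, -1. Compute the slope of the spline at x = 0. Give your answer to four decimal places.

Let σ_i = S''(x_i). Step sizes h_i = 2, 2; slopes of the chords Δ_i = (y_(i+1) - y_i)/h_i = 1, -1.
  2·σ_0 + 8·σ_1 + 2·σ_2 = 6(Δ_1 - Δ_0) = -12
Natural end conditions: σ_0 = σ_2 = 0.
Solving the tridiagonal system: σ_0 = 0, σ_1 = -3/2, σ_2 = 0.
On [0, 2], S'(x) = b_0 + 2c_0·x + 3d_0·x² with b_0 = Δ_0 - h_0(2σ_0 + σ_1)/6 = 3/2, c_0 = σ_0/2 = 0, d_0 = (σ_1 - σ_0)/(6h_0) = -1/8. So S'(0) = 3/2.

1.5000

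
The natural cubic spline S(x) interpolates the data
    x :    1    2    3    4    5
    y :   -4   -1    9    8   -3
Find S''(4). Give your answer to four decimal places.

-10.6071

Write m_i for S''(x_i). With h_i = 1, 1, 1, 1 and divided differences Δ_i = 3, 10, -1, -11, the continuity of S' gives the tridiagonal system
  1·m_0 + 4·m_1 + 1·m_2 = 6(Δ_1 - Δ_0) = 42
  1·m_1 + 4·m_2 + 1·m_3 = 6(Δ_2 - Δ_1) = -66
  1·m_2 + 4·m_3 + 1·m_4 = 6(Δ_3 - Δ_2) = -60
Natural end conditions: m_0 = m_4 = 0.
Hence m_0 = 0, m_1 = 417/28, m_2 = -123/7, m_3 = -297/28, m_4 = 0.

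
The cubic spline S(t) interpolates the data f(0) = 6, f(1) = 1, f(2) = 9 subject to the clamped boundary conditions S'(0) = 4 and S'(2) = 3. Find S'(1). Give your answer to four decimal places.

With m_i denoting the second derivative at x_i, h_i = 1, 1, and Δ_i = (y_(i+1) − y_i)/h_i = -5, 8:
  1·m_0 + 4·m_1 + 1·m_2 = 6(Δ_1 - Δ_0) = 78
Clamped end conditions give two more equations: 2h_0·m_0 + h_0·m_1 = 6(Δ_0 - S'(0)) = -54 and h_1·m_1 + 2h_1·m_2 = 6(S'(2) - Δ_1) = -30.
Hence m_0 = -47, m_1 = 40, m_2 = -35.
On [1, 2], S'(t) = b_1 + 2c_1·(t - 1) + 3d_1·(t - 1)² with b_1 = Δ_1 - h_1(2m_1 + m_2)/6 = 1/2, c_1 = m_1/2 = 20, d_1 = (m_2 - m_1)/(6h_1) = -25/2. So S'(1) = 1/2.

0.5000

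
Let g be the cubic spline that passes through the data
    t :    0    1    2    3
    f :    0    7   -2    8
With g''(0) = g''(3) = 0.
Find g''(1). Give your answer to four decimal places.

-33.2000

Put M_i = g'' at the i-th knot. Here h = (1, 1, 1) and Δ = (7, -9, 10), so the interior equations h_(i-1)·M_(i-1) + 2(h_(i-1)+h_i)·M_i + h_i·M_(i+1) = 6(Δ_i − Δ_(i-1)) read
  1·M_0 + 4·M_1 + 1·M_2 = 6(Δ_1 - Δ_0) = -96
  1·M_1 + 4·M_2 + 1·M_3 = 6(Δ_2 - Δ_1) = 114
Natural end conditions: M_0 = M_3 = 0.
Solving: M_0 = 0, M_1 = -166/5, M_2 = 184/5, M_3 = 0.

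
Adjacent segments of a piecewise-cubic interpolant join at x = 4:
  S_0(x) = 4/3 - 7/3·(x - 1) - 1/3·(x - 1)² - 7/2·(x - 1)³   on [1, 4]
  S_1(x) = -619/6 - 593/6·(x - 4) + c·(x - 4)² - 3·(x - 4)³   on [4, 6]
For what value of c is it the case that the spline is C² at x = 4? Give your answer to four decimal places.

S_0''(x) = -2/3 - 21·(x - 1), so S_0''(4) = -191/3. On the right, S_1''(4) = 2c, so c = -191/6.

-31.8333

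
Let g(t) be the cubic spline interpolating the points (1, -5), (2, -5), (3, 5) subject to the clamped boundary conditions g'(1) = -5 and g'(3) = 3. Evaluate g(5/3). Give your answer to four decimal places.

-6.5556

Put σ_i = g'' at the i-th knot. Here h = (1, 1) and Δ = (0, 10), so the interior equations h_(i-1)·σ_(i-1) + 2(h_(i-1)+h_i)·σ_i + h_i·σ_(i+1) = 6(Δ_i − Δ_(i-1)) read
  1·σ_0 + 4·σ_1 + 1·σ_2 = 6(Δ_1 - Δ_0) = 60
Clamped end conditions give two more equations: 2h_0·σ_0 + h_0·σ_1 = 6(Δ_0 - g'(1)) = 30 and h_1·σ_1 + 2h_1·σ_2 = 6(g'(3) - Δ_1) = -42.
Solving: σ_0 = 4, σ_1 = 22, σ_2 = -32.
On [1, 2], g(t) = -5 - 5·(t - 1) + 2·(t - 1)² + 3·(t - 1)³.
With (t - 1) = 2/3: g(5/3) = -59/9.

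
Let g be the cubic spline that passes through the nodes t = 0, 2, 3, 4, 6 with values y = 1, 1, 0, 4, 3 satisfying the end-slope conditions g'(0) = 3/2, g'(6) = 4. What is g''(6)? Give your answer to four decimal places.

11.8667

Put M_i = g'' at the i-th knot. Here h = (2, 1, 1, 2) and Δ = (0, -1, 4, -1/2), so the interior equations h_(i-1)·M_(i-1) + 2(h_(i-1)+h_i)·M_i + h_i·M_(i+1) = 6(Δ_i − Δ_(i-1)) read
  2·M_0 + 6·M_1 + 1·M_2 = 6(Δ_1 - Δ_0) = -6
  1·M_1 + 4·M_2 + 1·M_3 = 6(Δ_2 - Δ_1) = 30
  1·M_2 + 6·M_3 + 2·M_4 = 6(Δ_3 - Δ_2) = -27
Clamped end conditions give two more equations: 2h_0·M_0 + h_0·M_1 = 6(Δ_0 - g'(0)) = -9 and h_3·M_3 + 2h_3·M_4 = 6(g'(6) - Δ_3) = 27.
Forward elimination and back-substitution give M_0 = -31/30, M_1 = -73/30, M_2 = 32/3, M_3 = -307/30, M_4 = 178/15.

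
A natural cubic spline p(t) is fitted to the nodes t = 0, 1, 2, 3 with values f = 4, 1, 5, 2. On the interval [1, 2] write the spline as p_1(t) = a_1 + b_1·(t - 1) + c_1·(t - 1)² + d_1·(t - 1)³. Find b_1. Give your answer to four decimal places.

Write M_i for p''(x_i). With h_i = 1, 1, 1 and divided differences Δ_i = -3, 4, -3, the continuity of p' gives the tridiagonal system
  1·M_0 + 4·M_1 + 1·M_2 = 6(Δ_1 - Δ_0) = 42
  1·M_1 + 4·M_2 + 1·M_3 = 6(Δ_2 - Δ_1) = -42
Natural end conditions: M_0 = M_3 = 0.
Hence M_0 = 0, M_1 = 14, M_2 = -14, M_3 = 0.
On [1, 2], with p_1(t) = a_1 + b_1·(t - 1) + c_1·(t - 1)² + d_1·(t - 1)³: c_1 = M_1/2 = 7, d_1 = (M_2 - M_1)/(6h_1) = -14/3, b_1 = Δ_1 - h_1(2M_1 + M_2)/6 = 5/3.

1.6667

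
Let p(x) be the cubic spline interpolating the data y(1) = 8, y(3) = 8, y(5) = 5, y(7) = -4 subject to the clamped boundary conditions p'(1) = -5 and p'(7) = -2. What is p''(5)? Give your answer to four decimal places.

Let m_i = p''(x_i). Step sizes h_i = 2, 2, 2; slopes of the chords Δ_i = (y_(i+1) - y_i)/h_i = 0, -3/2, -9/2.
  2·m_0 + 8·m_1 + 2·m_2 = 6(Δ_1 - Δ_0) = -9
  2·m_1 + 8·m_2 + 2·m_3 = 6(Δ_2 - Δ_1) = -18
Clamped end conditions give two more equations: 2h_0·m_0 + h_0·m_1 = 6(Δ_0 - p'(1)) = 30 and h_2·m_2 + 2h_2·m_3 = 6(p'(7) - Δ_2) = 15.
Solving: m_0 = 44/5, m_1 = -13/5, m_2 = -29/10, m_3 = 26/5.

-2.9000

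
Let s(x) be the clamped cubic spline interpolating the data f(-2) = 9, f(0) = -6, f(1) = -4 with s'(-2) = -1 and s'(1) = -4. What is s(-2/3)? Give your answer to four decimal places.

Put σ_i = s'' at the i-th knot. Here h = (2, 1) and Δ = (-15/2, 2), so the interior equations h_(i-1)·σ_(i-1) + 2(h_(i-1)+h_i)·σ_i + h_i·σ_(i+1) = 6(Δ_i − Δ_(i-1)) read
  2·σ_0 + 6·σ_1 + 1·σ_2 = 6(Δ_1 - Δ_0) = 57
Clamped end conditions give two more equations: 2h_0·σ_0 + h_0·σ_1 = 6(Δ_0 - s'(-2)) = -39 and h_1·σ_1 + 2h_1·σ_2 = 6(s'(1) - Δ_1) = -36.
Solving: σ_0 = -81/4, σ_1 = 21, σ_2 = -57/2.
On [-2, 0], s(x) = 9 - 1·(x + 2) - 81/8·(x + 2)² + 55/16·(x + 2)³.
With (x + 2) = 4/3: s(-2/3) = -59/27.

-2.1852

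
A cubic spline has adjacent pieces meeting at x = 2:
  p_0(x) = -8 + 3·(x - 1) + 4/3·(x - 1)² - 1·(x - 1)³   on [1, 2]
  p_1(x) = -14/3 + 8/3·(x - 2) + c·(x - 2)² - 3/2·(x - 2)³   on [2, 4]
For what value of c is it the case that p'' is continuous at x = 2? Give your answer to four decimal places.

p_0''(x) = 8/3 - 6·(x - 1), so p_0''(2) = -10/3. On the right, p_1''(2) = 2c, so c = -5/3.

-1.6667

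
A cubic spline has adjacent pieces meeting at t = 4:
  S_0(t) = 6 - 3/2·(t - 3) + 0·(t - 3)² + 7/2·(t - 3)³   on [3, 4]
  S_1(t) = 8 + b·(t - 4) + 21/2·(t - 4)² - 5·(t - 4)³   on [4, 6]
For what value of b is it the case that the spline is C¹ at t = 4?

9

S_0'(t) = -3/2 + 0·(t - 3) + 21/2·(t - 3)², so S_0'(4) = 9. On the right, S_1'(4) = b, so b = 9.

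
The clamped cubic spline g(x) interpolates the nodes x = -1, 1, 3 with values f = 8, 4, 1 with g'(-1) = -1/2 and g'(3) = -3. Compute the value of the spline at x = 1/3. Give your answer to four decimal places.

5.4815

Put M_i = g'' at the i-th knot. Here h = (2, 2) and Δ = (-2, -3/2), so the interior equations h_(i-1)·M_(i-1) + 2(h_(i-1)+h_i)·M_i + h_i·M_(i+1) = 6(Δ_i − Δ_(i-1)) read
  2·M_0 + 8·M_1 + 2·M_2 = 6(Δ_1 - Δ_0) = 3
Clamped end conditions give two more equations: 2h_0·M_0 + h_0·M_1 = 6(Δ_0 - g'(-1)) = -9 and h_1·M_1 + 2h_1·M_2 = 6(g'(3) - Δ_1) = -9.
Forward elimination and back-substitution give M_0 = -13/4, M_1 = 2, M_2 = -13/4.
On [-1, 1], g(x) = 8 - 1/2·(x + 1) - 13/8·(x + 1)² + 7/16·(x + 1)³.
With (x + 1) = 4/3: g(1/3) = 148/27.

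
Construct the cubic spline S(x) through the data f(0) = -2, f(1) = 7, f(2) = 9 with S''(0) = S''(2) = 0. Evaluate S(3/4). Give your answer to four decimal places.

5.3242

Let m_i = S''(x_i). Step sizes h_i = 1, 1; slopes of the chords Δ_i = (y_(i+1) - y_i)/h_i = 9, 2.
  1·m_0 + 4·m_1 + 1·m_2 = 6(Δ_1 - Δ_0) = -42
Natural end conditions: m_0 = m_2 = 0.
Forward elimination and back-substitution give m_0 = 0, m_1 = -21/2, m_2 = 0.
On [0, 1], S(x) = -2 + 43/4·x + 0·x² - 7/4·x³.
With x = 3/4: S(3/4) = 1363/256.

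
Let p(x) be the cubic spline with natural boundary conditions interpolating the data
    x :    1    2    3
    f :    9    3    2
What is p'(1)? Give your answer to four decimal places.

-7.2500

With σ_i denoting the second derivative at x_i, h_i = 1, 1, and Δ_i = (y_(i+1) − y_i)/h_i = -6, -1:
  1·σ_0 + 4·σ_1 + 1·σ_2 = 6(Δ_1 - Δ_0) = 30
Natural end conditions: σ_0 = σ_2 = 0.
Solving: σ_0 = 0, σ_1 = 15/2, σ_2 = 0.
On [1, 2], p'(x) = b_0 + 2c_0·(x - 1) + 3d_0·(x - 1)² with b_0 = Δ_0 - h_0(2σ_0 + σ_1)/6 = -29/4, c_0 = σ_0/2 = 0, d_0 = (σ_1 - σ_0)/(6h_0) = 5/4. So p'(1) = -29/4.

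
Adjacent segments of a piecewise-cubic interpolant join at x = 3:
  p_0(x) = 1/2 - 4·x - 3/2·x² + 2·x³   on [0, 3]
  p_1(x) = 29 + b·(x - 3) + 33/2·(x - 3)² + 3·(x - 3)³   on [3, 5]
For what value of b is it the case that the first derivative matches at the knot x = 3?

p_0'(x) = -4 - 3·x + 6·x², so p_0'(3) = 41. On the right, p_1'(3) = b, so b = 41.

41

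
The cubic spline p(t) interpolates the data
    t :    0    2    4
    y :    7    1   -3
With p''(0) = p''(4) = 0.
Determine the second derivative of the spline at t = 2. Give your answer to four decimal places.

0.7500

Put M_i = p'' at the i-th knot. Here h = (2, 2) and Δ = (-3, -2), so the interior equations h_(i-1)·M_(i-1) + 2(h_(i-1)+h_i)·M_i + h_i·M_(i+1) = 6(Δ_i − Δ_(i-1)) read
  2·M_0 + 8·M_1 + 2·M_2 = 6(Δ_1 - Δ_0) = 6
Natural end conditions: M_0 = M_2 = 0.
Solving the tridiagonal system: M_0 = 0, M_1 = 3/4, M_2 = 0.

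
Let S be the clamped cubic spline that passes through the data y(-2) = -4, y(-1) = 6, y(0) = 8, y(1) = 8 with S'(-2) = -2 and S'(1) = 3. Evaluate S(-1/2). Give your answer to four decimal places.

8.4583

With m_i denoting the second derivative at x_i, h_i = 1, 1, 1, and Δ_i = (y_(i+1) − y_i)/h_i = 10, 2, 0:
  1·m_0 + 4·m_1 + 1·m_2 = 6(Δ_1 - Δ_0) = -48
  1·m_1 + 4·m_2 + 1·m_3 = 6(Δ_2 - Δ_1) = -12
Clamped end conditions give two more equations: 2h_0·m_0 + h_0·m_1 = 6(Δ_0 - S'(-2)) = 72 and h_2·m_2 + 2h_2·m_3 = 6(S'(1) - Δ_2) = 18.
Solving the tridiagonal system: m_0 = 722/15, m_1 = -364/15, m_2 = 14/15, m_3 = 128/15.
On [-1, 0], S(x) = 6 + 149/15·(x + 1) - 182/15·(x + 1)² + 21/5·(x + 1)³.
With (x + 1) = 1/2: S(-1/2) = 203/24.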